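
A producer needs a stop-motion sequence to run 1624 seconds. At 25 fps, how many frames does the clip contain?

Frames = 1624 × 25 = 40600.

40600 frames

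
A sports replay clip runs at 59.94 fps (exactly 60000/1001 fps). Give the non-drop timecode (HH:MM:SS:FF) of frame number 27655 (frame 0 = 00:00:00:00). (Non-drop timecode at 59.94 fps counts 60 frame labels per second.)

27655 ÷ 60 = 460 full seconds, remainder 55 frames.
460 s = 0 h 7 min 40 s.
Timecode: 00:07:40:55.

00:07:40:55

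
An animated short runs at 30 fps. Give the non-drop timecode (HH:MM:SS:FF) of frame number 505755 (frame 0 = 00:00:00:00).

04:40:58:15

505755 ÷ 30 = 16858 full seconds, remainder 15 frames.
16858 s = 4 h 40 min 58 s.
Timecode: 04:40:58:15.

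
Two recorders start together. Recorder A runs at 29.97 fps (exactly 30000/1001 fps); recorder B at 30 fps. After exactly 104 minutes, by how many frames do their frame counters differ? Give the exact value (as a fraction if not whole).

14400/77 frames

104 min = 6240 s.
A emits 30000/1001 × 6240 = 14400000/77 frames; B emits 30 × 6240 = 187200.
Difference = 14400/77 frames (≈ 187.0130); B is ahead of A.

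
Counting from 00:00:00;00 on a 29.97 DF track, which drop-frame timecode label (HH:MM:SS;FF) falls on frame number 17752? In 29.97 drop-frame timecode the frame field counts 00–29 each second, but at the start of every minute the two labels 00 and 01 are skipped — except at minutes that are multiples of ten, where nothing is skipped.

Each 10-minute DF block holds 10 × 60 × 30 − 9 × 2 = 17982 frames. 17752 ÷ 17982 → 0 full blocks, remainder 17752.
Within the partial block the first minute is 1800 frames and each further minute 1798, so 9 further minute boundaries passed. Total skipped labels = 18 × 0 + 2 × 9 = 18.
Non-drop label index = 17752 + 18 = 17770; at 30 labels/s that is 00:09:52:10, i.e. DF 00:09:52;10.

00:09:52;10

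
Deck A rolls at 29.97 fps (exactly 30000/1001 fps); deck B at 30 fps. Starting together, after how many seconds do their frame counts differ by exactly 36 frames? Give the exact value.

1201.2 seconds

The gap grows by |30 − 30000/1001| = 30/1001 frames per second.
Time for a 36-frame gap: 36 ÷ (30/1001) = 1201.2 s.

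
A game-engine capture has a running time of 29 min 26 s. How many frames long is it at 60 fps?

29 min 26 s = 1766 s.
Frames = 1766 × 60 = 105960.

105960 frames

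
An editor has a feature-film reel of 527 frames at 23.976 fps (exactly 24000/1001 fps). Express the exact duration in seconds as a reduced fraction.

527527/24000 seconds

Running time = 527 ÷ (24000/1001) = 527 × 1001/24000 = 527527/24000 s.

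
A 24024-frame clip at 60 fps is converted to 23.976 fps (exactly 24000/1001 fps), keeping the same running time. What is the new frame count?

Target frames = source frames × (target rate / source rate) = 24024 × (24000/1001)/(60) = 24024 × 400/1001 = 9600.

9600 frames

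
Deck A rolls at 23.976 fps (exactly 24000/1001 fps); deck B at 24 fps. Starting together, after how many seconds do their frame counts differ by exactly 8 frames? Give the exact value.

1001/3 seconds

The gap grows by |24 − 24000/1001| = 24/1001 frames per second.
Time for a 8-frame gap: 8 ÷ (24/1001) = 1001/3 s.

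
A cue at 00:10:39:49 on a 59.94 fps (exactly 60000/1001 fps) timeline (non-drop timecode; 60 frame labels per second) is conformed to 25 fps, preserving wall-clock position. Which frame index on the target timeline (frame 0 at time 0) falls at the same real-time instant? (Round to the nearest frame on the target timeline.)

Source frame index: (0×3600 + 10×60 + 39) × 60 + 49 = 38389.
Real time: 38389 / (60000/1001) = 38427389/60000 s.
Target frame: (38427389/60000) × (25) = 38427389/2400 ≈ 16011.412 → 16011.

frame 16011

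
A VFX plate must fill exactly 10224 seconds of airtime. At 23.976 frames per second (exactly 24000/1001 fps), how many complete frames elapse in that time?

Frames = 10224 × 24000/1001 = 245376000/1001 ≈ 245130.8691.
Complete frames: 245130.

245130 frames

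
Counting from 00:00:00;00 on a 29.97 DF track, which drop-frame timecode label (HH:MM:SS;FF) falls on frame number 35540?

00:19:45;26

Ten DF minutes hold 17982 frames, so frame 35540 lies in block 1 (frames 17982–35963) with 17558 frames into that block.
The block's first minute is 1800 frames and the rest 1798 each; 17558 frames reaches minute 9, so 1 × 18 + 9 × 2 = 36 labels have been skipped so far.
Adding those back, label number 35540 + 36 = 35576 at 30 labels/s is 1185 s + 26 f = 0 h 19 min 45 s frame 26, i.e. 00:19:45;26.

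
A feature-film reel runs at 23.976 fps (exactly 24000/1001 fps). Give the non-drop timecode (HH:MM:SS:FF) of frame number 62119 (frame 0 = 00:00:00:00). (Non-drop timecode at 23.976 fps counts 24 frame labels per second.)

00:43:08:07

62119 ÷ 24 = 2588 full seconds, remainder 7 frames.
2588 s = 0 h 43 min 8 s.
Timecode: 00:43:08:07.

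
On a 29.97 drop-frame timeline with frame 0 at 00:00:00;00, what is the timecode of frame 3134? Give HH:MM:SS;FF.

Each 10-minute DF block holds 10 × 60 × 30 − 9 × 2 = 17982 frames. 3134 ÷ 17982 → 0 full blocks, remainder 3134.
Within the partial block the first minute is 1800 frames and each further minute 1798, so 1 further minute boundary passed. Total skipped labels = 18 × 0 + 2 × 1 = 2.
Non-drop label index = 3134 + 2 = 3136; at 30 labels/s that is 00:01:44:16, i.e. DF 00:01:44;16.

00:01:44;16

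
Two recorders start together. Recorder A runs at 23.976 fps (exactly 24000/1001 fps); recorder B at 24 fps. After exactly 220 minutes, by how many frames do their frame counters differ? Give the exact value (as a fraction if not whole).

220 min = 13200 s.
A emits 24000/1001 × 13200 = 28800000/91 frames; B emits 24 × 13200 = 316800.
Difference = 28800/91 frames (≈ 316.4835); B is ahead of A.

28800/91 frames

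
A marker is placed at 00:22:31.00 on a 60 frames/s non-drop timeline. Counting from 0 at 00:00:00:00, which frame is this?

Total seconds to the label: (0 × 3600 + 22 × 60 + 31) = 1351.
Frame index = 1351 × 60 + 0 = 81060.

81060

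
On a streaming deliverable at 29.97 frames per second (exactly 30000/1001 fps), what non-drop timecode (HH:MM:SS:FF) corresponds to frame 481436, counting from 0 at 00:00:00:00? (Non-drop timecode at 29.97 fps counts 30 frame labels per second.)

04:27:27:26

481436 ÷ 30 = 16047 full seconds, remainder 26 frames.
16047 s = 4 h 27 min 27 s.
Timecode: 04:27:27:26.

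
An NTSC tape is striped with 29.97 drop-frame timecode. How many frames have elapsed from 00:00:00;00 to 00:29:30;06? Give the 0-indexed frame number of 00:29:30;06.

53052

As if non-drop at 30 labels/s: (0 × 3600 + 29 × 60 + 30) × 30 + 6 = 53106.
Minute boundaries passed: 29; those not divisible by 10: 29 − 2 = 27; dropped labels = 2 × 27 = 54.
Actual frame index = 53106 − 54 = 53052.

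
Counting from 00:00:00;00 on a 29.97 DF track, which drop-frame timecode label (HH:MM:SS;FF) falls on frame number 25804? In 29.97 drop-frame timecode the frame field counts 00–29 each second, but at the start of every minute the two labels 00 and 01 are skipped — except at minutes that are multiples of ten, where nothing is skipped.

00:14:21;00

Each 10-minute DF block holds 10 × 60 × 30 − 9 × 2 = 17982 frames. 25804 ÷ 17982 → 1 full block, remainder 7822.
Within the partial block the first minute is 1800 frames and each further minute 1798, so 4 further minute boundaries passed. Total skipped labels = 18 × 1 + 2 × 4 = 26.
Non-drop label index = 25804 + 26 = 25830; at 30 labels/s that is 00:14:21:00, i.e. DF 00:14:21;00.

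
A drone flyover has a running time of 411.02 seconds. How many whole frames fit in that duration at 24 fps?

Frames = 411.02 × 24 = 246612/25 ≈ 9864.4800.
Complete frames: 9864.

9864 frames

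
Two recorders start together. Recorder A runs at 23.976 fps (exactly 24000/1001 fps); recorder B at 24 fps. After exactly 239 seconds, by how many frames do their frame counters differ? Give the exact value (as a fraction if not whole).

5736/1001 frames

A emits 24000/1001 × 239 = 5736000/1001 frames; B emits 24 × 239 = 5736.
Difference = 5736/1001 frames (≈ 5.7303); B is ahead of A.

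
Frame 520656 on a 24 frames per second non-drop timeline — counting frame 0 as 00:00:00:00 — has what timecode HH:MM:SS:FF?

520656 ÷ 24 = 21694 full seconds, remainder 0 frames.
21694 s = 6 h 1 min 34 s.
Timecode: 06:01:34:00.

06:01:34:00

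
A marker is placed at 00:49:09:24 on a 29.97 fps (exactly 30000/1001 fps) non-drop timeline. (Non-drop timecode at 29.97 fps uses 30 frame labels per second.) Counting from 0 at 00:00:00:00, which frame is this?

88494

Total seconds to the label: (0 × 3600 + 49 × 60 + 9) = 2949.
Frame index = 2949 × 30 + 24 = 88494.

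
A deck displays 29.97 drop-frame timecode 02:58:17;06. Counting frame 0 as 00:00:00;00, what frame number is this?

320594

As if non-drop at 30 labels/s: (2 × 3600 + 58 × 60 + 17) × 30 + 6 = 320916.
Minute boundaries passed: 178; those not divisible by 10: 178 − 17 = 161; dropped labels = 2 × 161 = 322.
Actual frame index = 320916 − 322 = 320594.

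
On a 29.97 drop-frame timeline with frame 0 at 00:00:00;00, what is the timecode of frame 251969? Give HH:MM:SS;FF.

02:20:07;11

Ten DF minutes hold 17982 frames, so frame 251969 lies in block 14 (frames 251748–269729) with 221 frames into that block.
The block's first minute is 1800 frames and the rest 1798 each; 221 frames reaches minute 0, so 14 × 18 + 0 × 2 = 252 labels have been skipped so far.
Adding those back, label number 251969 + 252 = 252221 at 30 labels/s is 8407 s + 11 f = 2 h 20 min 7 s frame 11, i.e. 02:20:07;11.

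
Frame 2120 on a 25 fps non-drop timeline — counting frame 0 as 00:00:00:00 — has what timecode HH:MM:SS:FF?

00:01:24:20

2120 ÷ 25 = 84 full seconds, remainder 20 frames.
84 s = 0 h 1 min 24 s.
Timecode: 00:01:24:20.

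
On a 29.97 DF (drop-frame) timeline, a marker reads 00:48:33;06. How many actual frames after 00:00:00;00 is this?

As if non-drop at 30 labels/s: (0 × 3600 + 48 × 60 + 33) × 30 + 6 = 87396.
Minute boundaries passed: 48; those not divisible by 10: 48 − 4 = 44; dropped labels = 2 × 44 = 88.
Actual frame index = 87396 − 88 = 87308.

87308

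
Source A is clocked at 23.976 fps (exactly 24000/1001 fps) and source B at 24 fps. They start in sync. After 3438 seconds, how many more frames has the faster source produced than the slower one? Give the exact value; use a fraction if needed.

82512/1001 frames

A emits 24000/1001 × 3438 = 82512000/1001 frames; B emits 24 × 3438 = 82512.
Difference = 82512/1001 frames (≈ 82.4296); B is ahead of A.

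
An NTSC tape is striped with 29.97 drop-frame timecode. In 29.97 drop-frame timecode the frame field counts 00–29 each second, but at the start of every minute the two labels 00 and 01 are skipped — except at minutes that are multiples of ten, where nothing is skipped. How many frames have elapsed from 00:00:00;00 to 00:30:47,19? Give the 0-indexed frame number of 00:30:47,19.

55375

As if non-drop at 30 labels/s: (0 × 3600 + 30 × 60 + 47) × 30 + 19 = 55429.
Minute boundaries passed: 30; those not divisible by 10: 30 − 3 = 27; dropped labels = 2 × 27 = 54.
Actual frame index = 55429 − 54 = 55375.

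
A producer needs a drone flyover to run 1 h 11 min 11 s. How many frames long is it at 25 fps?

106775 frames

1 h 11 min 11 s = 4271 s.
Frames = 4271 × 25 = 106775.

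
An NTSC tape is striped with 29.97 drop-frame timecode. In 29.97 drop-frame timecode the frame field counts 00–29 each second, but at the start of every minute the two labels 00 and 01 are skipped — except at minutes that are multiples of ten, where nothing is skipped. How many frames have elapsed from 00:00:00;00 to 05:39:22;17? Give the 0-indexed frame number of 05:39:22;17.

As if non-drop at 30 labels/s: (5 × 3600 + 39 × 60 + 22) × 30 + 17 = 610877.
Minute boundaries passed: 339; those not divisible by 10: 339 − 33 = 306; dropped labels = 2 × 306 = 612.
Actual frame index = 610877 − 612 = 610265.

610265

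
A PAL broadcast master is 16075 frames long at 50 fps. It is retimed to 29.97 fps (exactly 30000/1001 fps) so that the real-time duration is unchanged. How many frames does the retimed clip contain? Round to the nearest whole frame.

9635 frames

Frames at target rate = 16075 × (30000/1001) / (50) = 9645000/1001 ≈ 9635.365.
Nearest whole frame: 9635.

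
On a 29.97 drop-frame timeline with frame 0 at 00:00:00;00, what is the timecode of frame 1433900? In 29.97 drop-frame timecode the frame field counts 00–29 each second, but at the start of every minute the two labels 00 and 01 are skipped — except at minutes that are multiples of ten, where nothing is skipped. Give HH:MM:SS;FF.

13:17:24;16

Ten DF minutes hold 17982 frames, so frame 1433900 lies in block 79 (frames 1420578–1438559) with 13322 frames into that block.
The block's first minute is 1800 frames and the rest 1798 each; 13322 frames reaches minute 7, so 79 × 18 + 7 × 2 = 1436 labels have been skipped so far.
Adding those back, label number 1433900 + 1436 = 1435336 at 30 labels/s is 47844 s + 16 f = 13 h 17 min 24 s frame 16, i.e. 13:17:24;16.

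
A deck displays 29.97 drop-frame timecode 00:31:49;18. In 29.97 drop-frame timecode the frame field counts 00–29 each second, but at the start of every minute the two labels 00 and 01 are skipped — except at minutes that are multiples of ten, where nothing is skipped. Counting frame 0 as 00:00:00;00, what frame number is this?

Complete 10-minute blocks: 3, each 17982 frames → 53946.
Remaining 1 whole minute in the current block: 1800 + 0 × 1798 = 1800 frames.
Within the current minute: 49 × 30 + 18 − 2 = 1486 (labels ;00/;01 skipped at this minute). Total = 53946 + 1800 + 1486 = 57232.

57232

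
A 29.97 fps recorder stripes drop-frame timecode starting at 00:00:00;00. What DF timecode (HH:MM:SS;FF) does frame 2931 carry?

00:01:37;23

Ten DF minutes hold 17982 frames, so frame 2931 lies in block 0 (frames 0–17981) with 2931 frames into that block.
The block's first minute is 1800 frames and the rest 1798 each; 2931 frames reaches minute 1, so 0 × 18 + 1 × 2 = 2 labels have been skipped so far.
Adding those back, label number 2931 + 2 = 2933 at 30 labels/s is 97 s + 23 f = 0 h 1 min 37 s frame 23, i.e. 00:01:37;23.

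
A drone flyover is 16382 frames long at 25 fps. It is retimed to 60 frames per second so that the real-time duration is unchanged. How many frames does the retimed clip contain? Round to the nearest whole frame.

Frames at target rate = 16382 × (60) / (25) = 196584/5 ≈ 39316.800.
Nearest whole frame: 39317.

39317 frames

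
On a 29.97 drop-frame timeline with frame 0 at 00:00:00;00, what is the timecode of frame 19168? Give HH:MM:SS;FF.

00:10:39;16

Each 10-minute DF block holds 10 × 60 × 30 − 9 × 2 = 17982 frames. 19168 ÷ 17982 → 1 full block, remainder 1186.
Within the partial block the first minute is 1800 frames and each further minute 1798, so 0 further minute boundaries passed. Total skipped labels = 18 × 1 + 2 × 0 = 18.
Non-drop label index = 19168 + 18 = 19186; at 30 labels/s that is 00:10:39:16, i.e. DF 00:10:39;16.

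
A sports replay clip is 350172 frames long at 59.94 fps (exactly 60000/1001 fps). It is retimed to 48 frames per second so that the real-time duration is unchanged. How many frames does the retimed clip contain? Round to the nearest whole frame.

280418 frames

Frames at target rate = 350172 × (48) / (60000/1001) = 175261086/625 ≈ 280417.738.
Nearest whole frame: 280418.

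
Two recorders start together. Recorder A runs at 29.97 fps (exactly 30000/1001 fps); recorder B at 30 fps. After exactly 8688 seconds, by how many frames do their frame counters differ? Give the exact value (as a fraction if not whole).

260640/1001 frames

A emits 30000/1001 × 8688 = 260640000/1001 frames; B emits 30 × 8688 = 260640.
Difference = 260640/1001 frames (≈ 260.3796); B is ahead of A.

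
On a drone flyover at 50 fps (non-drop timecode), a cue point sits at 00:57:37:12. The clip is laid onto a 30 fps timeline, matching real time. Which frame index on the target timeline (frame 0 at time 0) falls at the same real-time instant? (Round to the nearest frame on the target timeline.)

Source frame index: (0×3600 + 57×60 + 37) × 50 + 12 = 172862.
Real time: 172862 / (50) = 86431/25 s.
Target frame: (86431/25) × (30) = 518586/5 ≈ 103717.200 → 103717.

frame 103717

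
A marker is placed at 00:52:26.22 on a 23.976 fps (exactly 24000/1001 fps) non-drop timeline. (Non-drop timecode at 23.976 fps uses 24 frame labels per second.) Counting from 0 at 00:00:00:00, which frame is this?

Total seconds to the label: (0 × 3600 + 52 × 60 + 26) = 3146.
Frame index = 3146 × 24 + 22 = 75526.

75526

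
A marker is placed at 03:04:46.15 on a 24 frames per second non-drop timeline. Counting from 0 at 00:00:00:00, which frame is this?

Total seconds to the label: (3 × 3600 + 4 × 60 + 46) = 11086.
Frame index = 11086 × 24 + 15 = 266079.

frame 266079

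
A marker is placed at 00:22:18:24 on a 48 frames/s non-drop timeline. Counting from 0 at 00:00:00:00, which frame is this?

frame 64248

Total seconds to the label: (0 × 3600 + 22 × 60 + 18) = 1338.
Frame index = 1338 × 48 + 24 = 64248.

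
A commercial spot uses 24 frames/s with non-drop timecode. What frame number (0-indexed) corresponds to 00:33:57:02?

frame 48890

Total seconds to the label: (0 × 3600 + 33 × 60 + 57) = 2037.
Frame index = 2037 × 24 + 2 = 48890.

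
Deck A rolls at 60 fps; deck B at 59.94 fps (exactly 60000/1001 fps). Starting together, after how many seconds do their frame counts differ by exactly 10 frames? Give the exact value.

The gap grows by |60000/1001 − 60| = 60/1001 frames per second.
Time for a 10-frame gap: 10 ÷ (60/1001) = 1001/6 s.

1001/6 seconds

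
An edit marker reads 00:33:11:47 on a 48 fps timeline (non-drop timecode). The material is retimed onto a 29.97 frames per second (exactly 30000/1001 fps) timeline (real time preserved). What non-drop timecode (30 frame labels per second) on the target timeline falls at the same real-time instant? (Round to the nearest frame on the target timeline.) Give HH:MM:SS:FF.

00:33:10:00

Source frame index: (0×3600 + 33×60 + 11) × 48 + 47 = 95615.
Real time: 95615 / (48) = 95615/48 s.
Target frame: (95615/48) × (30000/1001) = 4596875/77 ≈ 59699.675 → 59700.
At 30 labels/s: frame 59700 → 00:33:10:00.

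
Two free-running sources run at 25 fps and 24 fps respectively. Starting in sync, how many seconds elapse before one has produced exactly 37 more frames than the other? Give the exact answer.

The gap grows by |24 − 25| = 1 frame per second.
Time for a 37-frame gap: 37 ÷ (1) = 37 s.

37 seconds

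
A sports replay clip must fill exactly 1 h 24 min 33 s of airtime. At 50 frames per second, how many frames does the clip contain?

1 h 24 min 33 s = 5073 s.
Frames = 5073 × 50 = 253650.

253650 frames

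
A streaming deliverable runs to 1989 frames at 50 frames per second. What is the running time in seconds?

Running time = 1989 / (50) = 39.78 s.

39.78 seconds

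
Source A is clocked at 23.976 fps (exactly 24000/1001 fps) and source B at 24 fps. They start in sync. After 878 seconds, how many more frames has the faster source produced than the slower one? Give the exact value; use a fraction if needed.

A emits 24000/1001 × 878 = 21072000/1001 frames; B emits 24 × 878 = 21072.
Difference = 21072/1001 frames (≈ 21.0509); B is ahead of A.

21072/1001 frames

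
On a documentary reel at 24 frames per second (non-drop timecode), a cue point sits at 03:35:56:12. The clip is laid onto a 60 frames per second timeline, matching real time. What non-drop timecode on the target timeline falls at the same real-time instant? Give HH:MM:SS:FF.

Source frame index: (3×3600 + 35×60 + 56) × 24 + 12 = 310956.
Real time: 310956 / (24) = 25913/2 s.
Target frame: (25913/2) × (60) = 777390.
At 60 labels/s: frame 777390 → 03:35:56:30.

03:35:56:30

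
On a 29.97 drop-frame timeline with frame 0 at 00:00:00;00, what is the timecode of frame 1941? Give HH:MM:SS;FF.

00:01:04;23

Ten DF minutes hold 17982 frames, so frame 1941 lies in block 0 (frames 0–17981) with 1941 frames into that block.
The block's first minute is 1800 frames and the rest 1798 each; 1941 frames reaches minute 1, so 0 × 18 + 1 × 2 = 2 labels have been skipped so far.
Adding those back, label number 1941 + 2 = 1943 at 30 labels/s is 64 s + 23 f = 0 h 1 min 4 s frame 23, i.e. 00:01:04;23.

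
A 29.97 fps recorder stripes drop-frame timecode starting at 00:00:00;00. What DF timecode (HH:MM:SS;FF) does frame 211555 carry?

01:57:38;27

Ten DF minutes hold 17982 frames, so frame 211555 lies in block 11 (frames 197802–215783) with 13753 frames into that block.
The block's first minute is 1800 frames and the rest 1798 each; 13753 frames reaches minute 7, so 11 × 18 + 7 × 2 = 212 labels have been skipped so far.
Adding those back, label number 211555 + 212 = 211767 at 30 labels/s is 7058 s + 27 f = 1 h 57 min 38 s frame 27, i.e. 01:57:38;27.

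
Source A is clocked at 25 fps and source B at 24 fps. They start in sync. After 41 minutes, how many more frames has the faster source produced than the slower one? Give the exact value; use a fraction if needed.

2460 frames

41 min = 2460 s.
A emits 25 × 2460 = 61500 frames; B emits 24 × 2460 = 59040.
Difference = 2460 frames; B is behind A.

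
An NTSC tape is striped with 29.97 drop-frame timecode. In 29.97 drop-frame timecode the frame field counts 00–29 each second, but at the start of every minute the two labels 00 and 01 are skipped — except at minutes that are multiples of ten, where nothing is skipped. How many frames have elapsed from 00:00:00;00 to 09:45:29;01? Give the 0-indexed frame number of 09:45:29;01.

Complete 10-minute blocks: 58, each 17982 frames → 1042956.
Remaining 5 whole minutes in the current block: 1800 + 4 × 1798 = 8992 frames.
Within the current minute: 29 × 30 + 1 − 2 = 869 (labels ;00/;01 skipped at this minute). Total = 1042956 + 8992 + 869 = 1052817.

1052817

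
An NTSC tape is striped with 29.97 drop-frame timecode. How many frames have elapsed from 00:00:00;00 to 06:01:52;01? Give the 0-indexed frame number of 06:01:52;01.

Complete 10-minute blocks: 36, each 17982 frames → 647352.
Remaining 1 whole minute in the current block: 1800 + 0 × 1798 = 1800 frames.
Within the current minute: 52 × 30 + 1 − 2 = 1559 (labels ;00/;01 skipped at this minute). Total = 647352 + 1800 + 1559 = 650711.

650711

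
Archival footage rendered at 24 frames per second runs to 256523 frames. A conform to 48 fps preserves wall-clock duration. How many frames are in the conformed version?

Target frames = source frames × (target rate / source rate) = 256523 × (48)/(24) = 256523 × 2 = 513046.

513046 frames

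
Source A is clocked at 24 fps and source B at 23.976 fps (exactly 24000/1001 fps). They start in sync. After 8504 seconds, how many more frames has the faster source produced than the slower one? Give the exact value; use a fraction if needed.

A emits 24 × 8504 = 204096 frames; B emits 24000/1001 × 8504 = 204096000/1001.
Difference = 204096/1001 frames (≈ 203.8921); B is behind A.

204096/1001 frames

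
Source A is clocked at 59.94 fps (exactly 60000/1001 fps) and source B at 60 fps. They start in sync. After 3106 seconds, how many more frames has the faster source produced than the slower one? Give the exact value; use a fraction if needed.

186360/1001 frames

A emits 60000/1001 × 3106 = 186360000/1001 frames; B emits 60 × 3106 = 186360.
Difference = 186360/1001 frames (≈ 186.1738); B is ahead of A.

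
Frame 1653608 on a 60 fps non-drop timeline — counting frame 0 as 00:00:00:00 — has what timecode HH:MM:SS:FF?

1653608 ÷ 60 = 27560 full seconds, remainder 8 frames.
27560 s = 7 h 39 min 20 s.
Timecode: 07:39:20:08.

07:39:20:08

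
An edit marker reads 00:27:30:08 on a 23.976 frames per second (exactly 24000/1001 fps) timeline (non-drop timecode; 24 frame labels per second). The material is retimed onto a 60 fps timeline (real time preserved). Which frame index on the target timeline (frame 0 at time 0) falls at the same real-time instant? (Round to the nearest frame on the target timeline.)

Source frame index: (0×3600 + 27×60 + 30) × 24 + 8 = 39608.
Real time: 39608 / (24000/1001) = 4955951/3000 s.
Target frame: (4955951/3000) × (60) = 4955951/50 ≈ 99119.020 → 99119.

frame 99119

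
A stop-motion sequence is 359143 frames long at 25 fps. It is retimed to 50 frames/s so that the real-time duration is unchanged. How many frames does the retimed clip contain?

Target frames = source frames × (target rate / source rate) = 359143 × (50)/(25) = 359143 × 2 = 718286.

718286 frames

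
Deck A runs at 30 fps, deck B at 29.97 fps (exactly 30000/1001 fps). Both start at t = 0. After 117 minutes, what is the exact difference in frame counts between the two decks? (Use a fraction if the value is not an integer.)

16200/77 frames

117 min = 7020 s.
A emits 30 × 7020 = 210600 frames; B emits 30000/1001 × 7020 = 16200000/77.
Difference = 16200/77 frames (≈ 210.3896); B is behind A.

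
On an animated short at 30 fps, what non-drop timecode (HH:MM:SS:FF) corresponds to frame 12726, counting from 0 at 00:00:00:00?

00:07:04:06

12726 ÷ 30 = 424 full seconds, remainder 6 frames.
424 s = 0 h 7 min 4 s.
Timecode: 00:07:04:06.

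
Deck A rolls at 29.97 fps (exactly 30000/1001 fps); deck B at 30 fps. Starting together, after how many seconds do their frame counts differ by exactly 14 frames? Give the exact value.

7007/15 seconds

The gap grows by |30 − 30000/1001| = 30/1001 frames per second.
Time for a 14-frame gap: 14 ÷ (30/1001) = 7007/15 s.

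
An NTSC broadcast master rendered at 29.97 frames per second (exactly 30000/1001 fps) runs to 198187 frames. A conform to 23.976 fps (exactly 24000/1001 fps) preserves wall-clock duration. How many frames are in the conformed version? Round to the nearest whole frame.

158550 frames

Frames at target rate = 198187 × (24000/1001) / (30000/1001) = 792748/5 ≈ 158549.600.
Nearest whole frame: 158550.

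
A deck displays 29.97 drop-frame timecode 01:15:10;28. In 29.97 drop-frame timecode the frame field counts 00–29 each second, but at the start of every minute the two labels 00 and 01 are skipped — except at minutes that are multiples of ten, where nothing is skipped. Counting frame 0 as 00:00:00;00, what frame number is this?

135192

As if non-drop at 30 labels/s: (1 × 3600 + 15 × 60 + 10) × 30 + 28 = 135328.
Minute boundaries passed: 75; those not divisible by 10: 75 − 7 = 68; dropped labels = 2 × 68 = 136.
Actual frame index = 135328 − 136 = 135192.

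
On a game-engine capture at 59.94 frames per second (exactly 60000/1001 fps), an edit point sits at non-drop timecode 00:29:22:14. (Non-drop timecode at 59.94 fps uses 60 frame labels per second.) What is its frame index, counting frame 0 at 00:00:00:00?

Total seconds to the label: (0 × 3600 + 29 × 60 + 22) = 1762.
Frame index = 1762 × 60 + 14 = 105734.

105734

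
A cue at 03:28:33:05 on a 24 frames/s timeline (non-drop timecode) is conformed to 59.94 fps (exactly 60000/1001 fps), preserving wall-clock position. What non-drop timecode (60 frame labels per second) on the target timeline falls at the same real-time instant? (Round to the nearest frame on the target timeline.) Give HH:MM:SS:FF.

03:28:20:42

Source frame index: (3×3600 + 28×60 + 33) × 24 + 5 = 300317.
Real time: 300317 / (24) = 300317/24 s.
Target frame: (300317/24) × (60000/1001) = 750792500/1001 ≈ 750042.458 → 750042.
At 60 labels/s: frame 750042 → 03:28:20:42.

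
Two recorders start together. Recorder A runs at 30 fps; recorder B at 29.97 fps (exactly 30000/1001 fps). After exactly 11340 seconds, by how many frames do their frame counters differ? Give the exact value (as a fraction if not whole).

48600/143 frames

A emits 30 × 11340 = 340200 frames; B emits 30000/1001 × 11340 = 48600000/143.
Difference = 48600/143 frames (≈ 339.8601); B is behind A.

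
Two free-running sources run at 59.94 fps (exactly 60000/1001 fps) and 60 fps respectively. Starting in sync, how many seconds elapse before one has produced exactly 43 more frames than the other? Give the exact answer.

The gap grows by |60 − 60000/1001| = 60/1001 frames per second.
Time for a 43-frame gap: 43 ÷ (60/1001) = 43043/60 s.

43043/60 seconds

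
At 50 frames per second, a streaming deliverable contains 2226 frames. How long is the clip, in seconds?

44.52 seconds

Running time = 2226 / (50) = 44.52 s.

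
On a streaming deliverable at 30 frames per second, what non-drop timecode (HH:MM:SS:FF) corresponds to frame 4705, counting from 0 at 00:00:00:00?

4705 ÷ 30 = 156 full seconds, remainder 25 frames.
156 s = 0 h 2 min 36 s.
Timecode: 00:02:36:25.

00:02:36:25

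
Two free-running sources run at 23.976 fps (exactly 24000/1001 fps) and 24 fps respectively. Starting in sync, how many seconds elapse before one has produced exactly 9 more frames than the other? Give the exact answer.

The gap grows by |24 − 24000/1001| = 24/1001 frames per second.
Time for a 9-frame gap: 9 ÷ (24/1001) = 375.375 s.

375.375 seconds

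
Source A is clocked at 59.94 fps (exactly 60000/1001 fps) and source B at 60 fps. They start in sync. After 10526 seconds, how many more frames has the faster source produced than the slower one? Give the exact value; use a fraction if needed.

631560/1001 frames

A emits 60000/1001 × 10526 = 631560000/1001 frames; B emits 60 × 10526 = 631560.
Difference = 631560/1001 frames (≈ 630.9291); B is ahead of A.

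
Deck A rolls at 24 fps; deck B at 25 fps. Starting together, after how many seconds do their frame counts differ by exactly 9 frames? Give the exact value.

The gap grows by |25 − 24| = 1 frame per second.
Time for a 9-frame gap: 9 ÷ (1) = 9 s.

9 seconds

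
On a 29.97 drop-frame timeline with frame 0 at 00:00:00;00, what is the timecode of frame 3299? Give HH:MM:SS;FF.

00:01:50;01

Ten DF minutes hold 17982 frames, so frame 3299 lies in block 0 (frames 0–17981) with 3299 frames into that block.
The block's first minute is 1800 frames and the rest 1798 each; 3299 frames reaches minute 1, so 0 × 18 + 1 × 2 = 2 labels have been skipped so far.
Adding those back, label number 3299 + 2 = 3301 at 30 labels/s is 110 s + 1 f = 0 h 1 min 50 s frame 1, i.e. 00:01:50;01.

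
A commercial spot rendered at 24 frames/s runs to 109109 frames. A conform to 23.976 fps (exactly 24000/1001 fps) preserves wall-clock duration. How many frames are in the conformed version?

Target frames = source frames × (target rate / source rate) = 109109 × (24000/1001)/(24) = 109109 × 1000/1001 = 109000.

109000 frames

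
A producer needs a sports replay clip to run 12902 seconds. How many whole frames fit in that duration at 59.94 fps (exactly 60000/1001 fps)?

Frames = 12902 × 60000/1001 = 774120000/1001 ≈ 773346.6533.
Complete frames: 773346.

773346 frames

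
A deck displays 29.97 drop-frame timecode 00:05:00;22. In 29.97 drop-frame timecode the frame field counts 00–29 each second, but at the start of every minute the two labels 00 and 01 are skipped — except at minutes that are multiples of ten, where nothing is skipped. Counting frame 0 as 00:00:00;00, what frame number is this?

As if non-drop at 30 labels/s: (0 × 3600 + 5 × 60 + 0) × 30 + 22 = 9022.
Minute boundaries passed: 5; those not divisible by 10: 5 − 0 = 5; dropped labels = 2 × 5 = 10.
Actual frame index = 9022 − 10 = 9012.

9012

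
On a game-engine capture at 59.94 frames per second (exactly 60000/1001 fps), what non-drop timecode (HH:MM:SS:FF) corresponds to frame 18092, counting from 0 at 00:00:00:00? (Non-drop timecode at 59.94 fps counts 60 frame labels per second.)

18092 ÷ 60 = 301 full seconds, remainder 32 frames.
301 s = 0 h 5 min 1 s.
Timecode: 00:05:01:32.

00:05:01:32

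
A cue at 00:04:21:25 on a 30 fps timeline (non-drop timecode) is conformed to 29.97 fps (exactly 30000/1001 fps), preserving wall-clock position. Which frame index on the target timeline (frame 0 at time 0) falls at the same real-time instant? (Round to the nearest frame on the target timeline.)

frame 7847

Source frame index: (0×3600 + 4×60 + 21) × 30 + 25 = 7855.
Real time: 7855 / (30) = 1571/6 s.
Target frame: (1571/6) × (30000/1001) = 7855000/1001 ≈ 7847.153 → 7847.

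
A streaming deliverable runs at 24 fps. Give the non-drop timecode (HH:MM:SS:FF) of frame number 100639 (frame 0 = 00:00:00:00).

01:09:53:07

100639 ÷ 24 = 4193 full seconds, remainder 7 frames.
4193 s = 1 h 9 min 53 s.
Timecode: 01:09:53:07.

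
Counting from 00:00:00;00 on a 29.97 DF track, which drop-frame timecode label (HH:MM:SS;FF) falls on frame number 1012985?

09:23:19;29

Ten DF minutes hold 17982 frames, so frame 1012985 lies in block 56 (frames 1006992–1024973) with 5993 frames into that block.
The block's first minute is 1800 frames and the rest 1798 each; 5993 frames reaches minute 3, so 56 × 18 + 3 × 2 = 1014 labels have been skipped so far.
Adding those back, label number 1012985 + 1014 = 1013999 at 30 labels/s is 33799 s + 29 f = 9 h 23 min 19 s frame 29, i.e. 09:23:19;29.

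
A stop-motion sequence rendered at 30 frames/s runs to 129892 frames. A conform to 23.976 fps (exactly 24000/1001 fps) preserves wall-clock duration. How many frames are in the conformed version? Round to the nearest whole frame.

Frames at target rate = 129892 × (24000/1001) / (30) = 14844800/143 ≈ 103809.790.
Nearest whole frame: 103810.

103810 frames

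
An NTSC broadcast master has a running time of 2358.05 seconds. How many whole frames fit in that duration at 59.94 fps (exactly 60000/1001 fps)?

141341 frames

Frames = 2358.05 × 60000/1001 = 141483000/1001 ≈ 141341.6583.
Complete frames: 141341.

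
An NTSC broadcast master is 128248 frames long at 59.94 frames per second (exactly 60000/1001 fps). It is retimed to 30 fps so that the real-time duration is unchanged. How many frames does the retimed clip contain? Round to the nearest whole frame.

64188 frames

Frames at target rate = 128248 × (30) / (60000/1001) = 16047031/250 ≈ 64188.124.
Nearest whole frame: 64188.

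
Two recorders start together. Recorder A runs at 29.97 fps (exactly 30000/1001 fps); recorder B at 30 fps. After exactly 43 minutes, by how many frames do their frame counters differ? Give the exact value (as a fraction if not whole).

43 min = 2580 s.
A emits 30000/1001 × 2580 = 77400000/1001 frames; B emits 30 × 2580 = 77400.
Difference = 77400/1001 frames (≈ 77.3227); B is ahead of A.

77400/1001 frames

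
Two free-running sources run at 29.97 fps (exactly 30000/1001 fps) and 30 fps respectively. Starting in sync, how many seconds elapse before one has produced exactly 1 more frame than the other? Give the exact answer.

1001/30 seconds

The gap grows by |30 − 30000/1001| = 30/1001 frames per second.
Time for a 1-frame gap: 1 ÷ (30/1001) = 1001/30 s.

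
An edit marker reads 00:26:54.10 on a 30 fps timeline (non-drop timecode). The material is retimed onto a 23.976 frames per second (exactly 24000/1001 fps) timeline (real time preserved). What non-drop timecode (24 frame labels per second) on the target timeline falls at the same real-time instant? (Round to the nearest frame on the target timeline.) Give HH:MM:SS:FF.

00:26:52:17

Source frame index: (0×3600 + 26×60 + 54) × 30 + 10 = 48430.
Real time: 48430 / (30) = 4843/3 s.
Target frame: (4843/3) × (24000/1001) = 38744000/1001 ≈ 38705.295 → 38705.
At 24 labels/s: frame 38705 → 00:26:52:17.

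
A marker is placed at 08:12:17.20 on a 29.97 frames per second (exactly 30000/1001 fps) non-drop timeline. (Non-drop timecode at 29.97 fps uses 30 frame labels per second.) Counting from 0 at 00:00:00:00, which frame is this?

886130

Total seconds to the label: (8 × 3600 + 12 × 60 + 17) = 29537.
Frame index = 29537 × 30 + 20 = 886130.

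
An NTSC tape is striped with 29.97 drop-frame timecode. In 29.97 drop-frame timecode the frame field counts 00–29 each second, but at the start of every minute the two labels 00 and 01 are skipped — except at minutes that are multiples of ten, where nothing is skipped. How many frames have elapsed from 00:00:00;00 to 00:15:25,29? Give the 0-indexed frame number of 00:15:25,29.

Complete 10-minute blocks: 1, each 17982 frames → 17982.
Remaining 5 whole minutes in the current block: 1800 + 4 × 1798 = 8992 frames.
Within the current minute: 25 × 30 + 29 − 2 = 777 (labels ;00/;01 skipped at this minute). Total = 17982 + 8992 + 777 = 27751.

27751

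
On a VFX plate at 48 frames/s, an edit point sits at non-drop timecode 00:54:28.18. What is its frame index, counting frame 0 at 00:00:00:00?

Total seconds to the label: (0 × 3600 + 54 × 60 + 28) = 3268.
Frame index = 3268 × 48 + 18 = 156882.

156882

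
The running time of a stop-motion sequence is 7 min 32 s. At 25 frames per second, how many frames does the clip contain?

7 min 32 s = 452 s.
Frames = 452 × 25 = 11300.

11300 frames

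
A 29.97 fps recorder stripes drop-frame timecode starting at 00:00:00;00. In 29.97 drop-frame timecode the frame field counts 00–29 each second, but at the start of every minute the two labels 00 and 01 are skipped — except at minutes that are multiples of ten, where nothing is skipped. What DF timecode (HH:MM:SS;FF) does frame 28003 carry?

00:15:34;11

Ten DF minutes hold 17982 frames, so frame 28003 lies in block 1 (frames 17982–35963) with 10021 frames into that block.
The block's first minute is 1800 frames and the rest 1798 each; 10021 frames reaches minute 5, so 1 × 18 + 5 × 2 = 28 labels have been skipped so far.
Adding those back, label number 28003 + 28 = 28031 at 30 labels/s is 934 s + 11 f = 0 h 15 min 34 s frame 11, i.e. 00:15:34;11.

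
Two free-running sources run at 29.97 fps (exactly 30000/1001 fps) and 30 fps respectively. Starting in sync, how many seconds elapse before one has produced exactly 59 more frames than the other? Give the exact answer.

The gap grows by |30 − 30000/1001| = 30/1001 frames per second.
Time for a 59-frame gap: 59 ÷ (30/1001) = 59059/30 s.

59059/30 seconds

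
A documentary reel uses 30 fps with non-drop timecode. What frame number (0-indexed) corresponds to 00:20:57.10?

37720

Total seconds to the label: (0 × 3600 + 20 × 60 + 57) = 1257.
Frame index = 1257 × 30 + 10 = 37720.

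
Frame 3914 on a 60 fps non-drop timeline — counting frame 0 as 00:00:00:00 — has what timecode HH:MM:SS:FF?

3914 ÷ 60 = 65 full seconds, remainder 14 frames.
65 s = 0 h 1 min 5 s.
Timecode: 00:01:05:14.

00:01:05:14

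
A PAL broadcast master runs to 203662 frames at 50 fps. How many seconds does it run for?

4073.24 seconds

Running time = 203662 / (50) = 4073.24 s.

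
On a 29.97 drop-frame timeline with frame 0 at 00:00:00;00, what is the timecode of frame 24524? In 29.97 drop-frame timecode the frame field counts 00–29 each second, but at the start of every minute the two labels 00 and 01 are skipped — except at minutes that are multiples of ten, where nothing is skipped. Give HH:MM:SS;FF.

Ten DF minutes hold 17982 frames, so frame 24524 lies in block 1 (frames 17982–35963) with 6542 frames into that block.
The block's first minute is 1800 frames and the rest 1798 each; 6542 frames reaches minute 3, so 1 × 18 + 3 × 2 = 24 labels have been skipped so far.
Adding those back, label number 24524 + 24 = 24548 at 30 labels/s is 818 s + 8 f = 0 h 13 min 38 s frame 8, i.e. 00:13:38;08.

00:13:38;08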